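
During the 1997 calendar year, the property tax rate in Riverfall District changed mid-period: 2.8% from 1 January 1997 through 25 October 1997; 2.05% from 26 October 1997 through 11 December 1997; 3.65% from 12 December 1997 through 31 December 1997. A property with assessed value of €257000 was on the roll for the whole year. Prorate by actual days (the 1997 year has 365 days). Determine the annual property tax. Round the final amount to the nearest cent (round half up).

1 January – 25 October 1997: 298 days at 2.8% → €257000 × 2.8% × 298/365 = €5875.0904
26 October – 11 December 1997: 47 days at 2.05% → €257000 × 2.05% × 47/365 = €678.4096
12 December – 31 December 1997: 20 days at 3.65% → €257000 × 3.65% × 20/365 = €514.0000
Total = €7067.5000

€7067.50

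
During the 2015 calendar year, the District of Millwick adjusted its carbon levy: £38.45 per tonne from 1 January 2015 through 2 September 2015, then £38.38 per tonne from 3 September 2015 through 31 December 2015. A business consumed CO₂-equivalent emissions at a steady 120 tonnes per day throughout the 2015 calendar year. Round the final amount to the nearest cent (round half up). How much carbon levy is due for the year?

1 January – 2 September 2015: 245 days × 120 tonnes/day = 29,400 tonnes at £38.45/tonne → £1130430.00
3 September – 31 December 2015: 120 days × 120 tonnes/day = 14,400 tonnes at £38.38/tonne → £552672.00

£1683102.00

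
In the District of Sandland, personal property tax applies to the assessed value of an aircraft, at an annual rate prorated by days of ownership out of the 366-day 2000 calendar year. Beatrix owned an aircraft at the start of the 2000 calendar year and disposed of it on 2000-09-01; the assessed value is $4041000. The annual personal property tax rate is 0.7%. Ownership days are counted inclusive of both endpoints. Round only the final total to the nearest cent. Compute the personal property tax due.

$18935.29

Days held (2000-01-01 to 2000-09-01): 245 out of 366
Tax = $4041000 × 0.7% × 245/366 = $18935.2869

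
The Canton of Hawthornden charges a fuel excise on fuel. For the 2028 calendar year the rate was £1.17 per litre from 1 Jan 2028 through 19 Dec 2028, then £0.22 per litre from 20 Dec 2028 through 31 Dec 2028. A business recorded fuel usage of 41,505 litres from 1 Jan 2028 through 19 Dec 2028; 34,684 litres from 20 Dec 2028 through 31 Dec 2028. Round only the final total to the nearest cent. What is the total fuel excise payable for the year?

£56,191.33

1 Jan – 19 Dec 2028: 41,505 litres at £1.17/litre → £48,560.85
20 Dec – 31 Dec 2028: 34,684 litres at £0.22/litre → £7,630.48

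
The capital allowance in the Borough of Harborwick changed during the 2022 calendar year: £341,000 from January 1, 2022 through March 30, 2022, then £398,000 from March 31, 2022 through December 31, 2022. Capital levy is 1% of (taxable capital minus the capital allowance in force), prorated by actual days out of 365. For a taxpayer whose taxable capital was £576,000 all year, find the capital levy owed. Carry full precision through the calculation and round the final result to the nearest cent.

January 1 – March 30, 2022: 89 days, exemption £341,000 → (£576,000 − £341,000) × 1% × 89/365 = £573.0137
March 31 – December 31, 2022: 276 days, exemption £398,000 → (£576,000 − £398,000) × 1% × 276/365 = £1,345.9726
Total = £1,918.9863

£1,918.99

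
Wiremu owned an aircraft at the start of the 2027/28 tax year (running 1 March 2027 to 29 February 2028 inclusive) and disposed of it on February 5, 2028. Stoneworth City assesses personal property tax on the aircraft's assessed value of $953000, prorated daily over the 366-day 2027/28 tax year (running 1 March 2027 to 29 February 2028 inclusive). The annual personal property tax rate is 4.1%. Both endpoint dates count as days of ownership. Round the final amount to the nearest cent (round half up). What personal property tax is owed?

Days held (March 1, 2027 – February 5, 2028): 342 out of 366
Tax = $953000 × 4.1% × 342/366 = $36510.8361

$36510.84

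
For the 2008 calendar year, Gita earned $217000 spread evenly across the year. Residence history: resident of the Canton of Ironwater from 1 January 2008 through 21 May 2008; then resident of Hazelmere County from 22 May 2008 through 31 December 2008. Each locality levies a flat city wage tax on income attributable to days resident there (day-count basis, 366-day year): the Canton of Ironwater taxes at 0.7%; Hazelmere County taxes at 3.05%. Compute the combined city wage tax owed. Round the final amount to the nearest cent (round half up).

$4640.01

The Canton of Ironwater, 1 January – 21 May 2008: 142 days → $217000 × 0.7% × 142/366 = $589.3388
Hazelmere County, 22 May – 31 December 2008: 224 days → $217000 × 3.05% × 224/366 = $4050.6667
Total = $4640.0055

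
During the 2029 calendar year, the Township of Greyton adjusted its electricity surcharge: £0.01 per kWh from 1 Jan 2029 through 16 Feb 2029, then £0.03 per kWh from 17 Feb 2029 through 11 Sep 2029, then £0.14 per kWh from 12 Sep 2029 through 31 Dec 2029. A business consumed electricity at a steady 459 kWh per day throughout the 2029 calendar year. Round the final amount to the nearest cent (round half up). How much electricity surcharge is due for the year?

£10,198.98

1 Jan – 16 Feb 2029: 47 days × 459 kWh/day = 21,573 kWh at £0.01/kWh → £215.73
17 Feb – 11 Sep 2029: 207 days × 459 kWh/day = 95,013 kWh at £0.03/kWh → £2,850.39
12 Sep – 31 Dec 2029: 111 days × 459 kWh/day = 50,949 kWh at £0.14/kWh → £7,132.86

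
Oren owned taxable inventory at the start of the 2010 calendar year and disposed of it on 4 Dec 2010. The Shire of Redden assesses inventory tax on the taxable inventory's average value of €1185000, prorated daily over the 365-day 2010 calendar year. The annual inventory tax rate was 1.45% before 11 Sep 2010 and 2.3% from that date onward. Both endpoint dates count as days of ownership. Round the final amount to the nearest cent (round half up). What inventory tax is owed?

1 Jan – 10 Sep 2010: 253 days at 1.45% → €1185000 × 1.45% × 253/365 = €11910.0616
11 Sep – 4 Dec 2010: 85 days at 2.3% → €1185000 × 2.3% × 85/365 = €6347.0548
Total = €18257.1164

€18257.12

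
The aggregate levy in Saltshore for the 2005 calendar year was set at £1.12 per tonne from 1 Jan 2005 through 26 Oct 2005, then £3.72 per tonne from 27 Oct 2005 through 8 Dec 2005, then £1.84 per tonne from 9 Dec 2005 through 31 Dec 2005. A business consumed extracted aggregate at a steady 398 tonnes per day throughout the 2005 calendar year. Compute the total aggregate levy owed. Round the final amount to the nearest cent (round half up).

1 Jan – 26 Oct 2005: 299 days × 398 tonnes/day = 119,002 tonnes at £1.12/tonne → £133,282.24
27 Oct – 8 Dec 2005: 43 days × 398 tonnes/day = 17,114 tonnes at £3.72/tonne → £63,664.08
9 Dec – 31 Dec 2005: 23 days × 398 tonnes/day = 9,154 tonnes at £1.84/tonne → £16,843.36

£213,789.68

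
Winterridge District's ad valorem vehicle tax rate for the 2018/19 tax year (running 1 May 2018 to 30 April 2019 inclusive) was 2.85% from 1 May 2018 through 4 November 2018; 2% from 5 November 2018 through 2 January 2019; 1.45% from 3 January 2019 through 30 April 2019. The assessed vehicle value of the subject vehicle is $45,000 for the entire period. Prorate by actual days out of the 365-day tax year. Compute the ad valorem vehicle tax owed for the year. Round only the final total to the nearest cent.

1 May – 4 November 2018: 188 days at 2.85% → $45,000 × 2.85% × 188/365 = $660.5753
5 November 2018 – 2 January 2019: 59 days at 2% → $45,000 × 2% × 59/365 = $145.4795
3 January – 30 April 2019: 118 days at 1.45% → $45,000 × 1.45% × 118/365 = $210.9452
Total = $1,017.0000

$1,017.00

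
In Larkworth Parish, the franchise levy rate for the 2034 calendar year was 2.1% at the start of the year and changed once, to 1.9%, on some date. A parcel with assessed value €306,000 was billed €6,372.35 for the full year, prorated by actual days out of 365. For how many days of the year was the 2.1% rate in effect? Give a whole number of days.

Let d = days at the first rate; then 365 − d days at the second rate.
€306,000 × [2.1%·d + 1.9%·(365−d)] / 365 = €6,372.35
Solving gives d = 333, so the new rate took effect on 30 Nov 2034.

333 days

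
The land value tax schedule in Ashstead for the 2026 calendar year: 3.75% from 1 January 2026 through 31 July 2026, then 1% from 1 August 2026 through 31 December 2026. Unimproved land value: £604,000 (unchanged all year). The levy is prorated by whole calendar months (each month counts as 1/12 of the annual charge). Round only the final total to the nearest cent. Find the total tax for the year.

£15,729.17

1 January – 31 July 2026: 7 months at 3.75% → £604,000 × 3.75% × 7/12 = £13,212.5000
1 August – 31 December 2026: 5 months at 1% → £604,000 × 1% × 5/12 = £2,516.6667
Total = £15,729.1667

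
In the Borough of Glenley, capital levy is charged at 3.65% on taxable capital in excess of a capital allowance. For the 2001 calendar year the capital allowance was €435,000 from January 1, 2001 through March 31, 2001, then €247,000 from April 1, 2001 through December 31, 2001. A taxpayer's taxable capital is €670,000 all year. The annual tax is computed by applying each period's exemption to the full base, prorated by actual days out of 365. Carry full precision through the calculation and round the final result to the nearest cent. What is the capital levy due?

€13,747.50

January 1 – March 31, 2001: 90 days, exemption €435,000 → (€670,000 − €435,000) × 3.65% × 90/365 = €2,115.0000
April 1 – December 31, 2001: 275 days, exemption €247,000 → (€670,000 − €247,000) × 3.65% × 275/365 = €11,632.5000
Total = €13,747.5000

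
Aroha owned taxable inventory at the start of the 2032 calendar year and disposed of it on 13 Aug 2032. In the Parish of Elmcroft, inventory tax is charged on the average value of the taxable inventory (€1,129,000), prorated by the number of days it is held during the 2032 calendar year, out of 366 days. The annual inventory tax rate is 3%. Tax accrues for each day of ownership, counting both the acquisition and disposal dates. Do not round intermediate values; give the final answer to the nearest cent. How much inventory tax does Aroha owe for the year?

€20,914.26

Days held (1 Jan – 13 Aug 2032): 226 out of 366
Tax = €1,129,000 × 3% × 226/366 = €20,914.2623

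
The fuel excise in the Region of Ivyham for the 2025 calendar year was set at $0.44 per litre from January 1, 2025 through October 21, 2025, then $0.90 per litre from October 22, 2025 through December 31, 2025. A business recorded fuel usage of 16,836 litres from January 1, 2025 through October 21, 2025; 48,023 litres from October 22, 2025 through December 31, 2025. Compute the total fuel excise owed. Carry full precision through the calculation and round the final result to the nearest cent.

$50,628.54

January 1 – October 21, 2025: 16,836 litres at $0.44/litre → $7,407.84
October 22 – December 31, 2025: 48,023 litres at $0.90/litre → $43,220.70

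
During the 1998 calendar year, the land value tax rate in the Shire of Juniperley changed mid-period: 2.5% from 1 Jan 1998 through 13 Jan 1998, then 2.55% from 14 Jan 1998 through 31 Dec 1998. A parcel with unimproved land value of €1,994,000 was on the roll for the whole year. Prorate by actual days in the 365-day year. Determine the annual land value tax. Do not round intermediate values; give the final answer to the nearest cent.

€50,811.49

1 Jan – 13 Jan 1998: 13 days at 2.5% → €1,994,000 × 2.5% × 13/365 = €1,775.4795
14 Jan – 31 Dec 1998: 352 days at 2.55% → €1,994,000 × 2.55% × 352/365 = €49,036.0110
Total = €50,811.4904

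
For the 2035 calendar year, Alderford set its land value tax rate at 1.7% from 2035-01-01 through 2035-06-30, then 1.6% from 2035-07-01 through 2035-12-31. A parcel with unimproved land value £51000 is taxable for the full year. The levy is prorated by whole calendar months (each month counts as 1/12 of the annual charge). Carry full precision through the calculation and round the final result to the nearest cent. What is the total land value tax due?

£841.50

2035-01-01 to 2035-06-30: 6 months at 1.7% → £51000 × 1.7% × 6/12 = £433.5000
2035-07-01 to 2035-12-31: 6 months at 1.6% → £51000 × 1.6% × 6/12 = £408.0000
Total = £841.5000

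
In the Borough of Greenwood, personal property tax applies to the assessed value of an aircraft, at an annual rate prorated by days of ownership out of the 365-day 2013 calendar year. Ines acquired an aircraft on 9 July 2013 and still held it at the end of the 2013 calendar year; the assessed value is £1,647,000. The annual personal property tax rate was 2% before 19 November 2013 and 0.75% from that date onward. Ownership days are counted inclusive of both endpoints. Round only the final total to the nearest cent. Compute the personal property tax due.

9 July – 18 November 2013: 133 days at 2% → £1,647,000 × 2% × 133/365 = £12,002.7945
19 November – 31 December 2013: 43 days at 0.75% → £1,647,000 × 0.75% × 43/365 = £1,455.2260
Total = £13,458.0205

£13,458.02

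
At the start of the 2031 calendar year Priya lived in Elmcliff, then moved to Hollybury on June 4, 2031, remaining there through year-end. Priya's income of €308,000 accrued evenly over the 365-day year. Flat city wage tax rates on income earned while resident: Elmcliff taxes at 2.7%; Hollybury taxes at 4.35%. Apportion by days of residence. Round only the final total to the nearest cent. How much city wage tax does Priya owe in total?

€11,253.81

Elmcliff, January 1 – June 3, 2031: 154 days → €308,000 × 2.7% × 154/365 = €3,508.6685
Hollybury, June 4 – December 31, 2031: 211 days → €308,000 × 4.35% × 211/365 = €7,745.1452
Total = €11,253.8137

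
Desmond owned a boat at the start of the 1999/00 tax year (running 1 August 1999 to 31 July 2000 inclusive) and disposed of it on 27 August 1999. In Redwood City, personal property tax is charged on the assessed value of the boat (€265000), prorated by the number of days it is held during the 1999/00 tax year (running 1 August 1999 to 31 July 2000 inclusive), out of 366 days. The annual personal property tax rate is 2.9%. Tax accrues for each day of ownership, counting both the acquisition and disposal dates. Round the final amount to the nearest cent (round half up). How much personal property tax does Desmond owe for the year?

Days held (1 August – 27 August 1999): 27 out of 366
Tax = €265000 × 2.9% × 27/366 = €566.9262

€566.93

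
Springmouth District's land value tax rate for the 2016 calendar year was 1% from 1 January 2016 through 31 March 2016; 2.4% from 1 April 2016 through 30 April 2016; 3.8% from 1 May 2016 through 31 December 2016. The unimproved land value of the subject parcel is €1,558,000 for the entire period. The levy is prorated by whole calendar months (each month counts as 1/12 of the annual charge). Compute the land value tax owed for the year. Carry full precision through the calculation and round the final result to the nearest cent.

1 January – 31 March 2016: 3 months at 1% → €1,558,000 × 1% × 3/12 = €3,895.0000
1 April – 30 April 2016: 1 month at 2.4% → €1,558,000 × 2.4% × 1/12 = €3,116.0000
1 May – 31 December 2016: 8 months at 3.8% → €1,558,000 × 3.8% × 8/12 = €39,469.3333
Total = €46,480.3333

€46,480.33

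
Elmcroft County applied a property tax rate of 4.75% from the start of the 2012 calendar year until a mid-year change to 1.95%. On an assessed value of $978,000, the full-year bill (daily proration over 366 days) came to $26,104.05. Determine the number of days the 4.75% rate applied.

Let d = days at the first rate; then 366 − d days at the second rate.
$978,000 × [4.75%·d + 1.95%·(366−d)] / 366 = $26,104.05
Solving gives d = 94, so the new rate took effect on April 4, 2012.

94 days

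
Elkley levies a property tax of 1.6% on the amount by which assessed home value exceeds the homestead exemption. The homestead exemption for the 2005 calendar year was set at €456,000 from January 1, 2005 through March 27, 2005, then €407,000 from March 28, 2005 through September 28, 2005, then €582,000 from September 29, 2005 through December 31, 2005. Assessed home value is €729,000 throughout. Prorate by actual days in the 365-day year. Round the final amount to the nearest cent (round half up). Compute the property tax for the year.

January 1 – March 27, 2005: 86 days, exemption €456,000 → (€729,000 − €456,000) × 1.6% × 86/365 = €1,029.1726
March 28 – September 28, 2005: 185 days, exemption €407,000 → (€729,000 − €407,000) × 1.6% × 185/365 = €2,611.2877
September 29 – December 31, 2005: 94 days, exemption €582,000 → (€729,000 − €582,000) × 1.6% × 94/365 = €605.7205
Total = €4,246.1808

€4,246.18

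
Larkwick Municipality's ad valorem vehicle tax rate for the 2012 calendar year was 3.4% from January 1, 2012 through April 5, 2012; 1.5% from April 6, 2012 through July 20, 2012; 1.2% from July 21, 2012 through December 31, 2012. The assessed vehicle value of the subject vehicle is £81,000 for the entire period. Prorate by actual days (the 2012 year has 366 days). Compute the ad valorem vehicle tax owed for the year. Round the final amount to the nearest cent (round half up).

January 1 – April 5, 2012: 96 days at 3.4% → £81,000 × 3.4% × 96/366 = £722.3607
April 6 – July 20, 2012: 106 days at 1.5% → £81,000 × 1.5% × 106/366 = £351.8852
July 21 – December 31, 2012: 164 days at 1.2% → £81,000 × 1.2% × 164/366 = £435.5410
Total = £1,509.7869

£1,509.79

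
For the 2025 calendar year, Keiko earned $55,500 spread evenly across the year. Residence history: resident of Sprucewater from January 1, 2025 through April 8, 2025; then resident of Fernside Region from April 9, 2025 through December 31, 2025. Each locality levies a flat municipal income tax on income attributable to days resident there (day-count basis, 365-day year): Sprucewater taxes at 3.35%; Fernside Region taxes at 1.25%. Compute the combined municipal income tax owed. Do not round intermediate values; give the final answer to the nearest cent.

Sprucewater, January 1 – April 8, 2025: 98 days → $55,500 × 3.35% × 98/365 = $499.1959
Fernside Region, April 9 – December 31, 2025: 267 days → $55,500 × 1.25% × 267/365 = $507.4829
Total = $1,006.6788

$1,006.68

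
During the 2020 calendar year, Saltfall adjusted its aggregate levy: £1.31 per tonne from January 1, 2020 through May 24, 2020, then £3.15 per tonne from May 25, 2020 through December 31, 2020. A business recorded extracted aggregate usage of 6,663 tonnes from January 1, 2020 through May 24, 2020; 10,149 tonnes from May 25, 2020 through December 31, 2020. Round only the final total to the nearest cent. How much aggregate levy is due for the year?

January 1 – May 24, 2020: 6,663 tonnes at £1.31/tonne → £8728.53
May 25 – December 31, 2020: 10,149 tonnes at £3.15/tonne → £31969.35

£40697.88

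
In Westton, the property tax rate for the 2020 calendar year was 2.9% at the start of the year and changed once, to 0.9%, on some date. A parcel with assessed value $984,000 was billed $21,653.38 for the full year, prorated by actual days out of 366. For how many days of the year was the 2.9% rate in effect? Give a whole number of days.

238 days

Let d = days at the first rate; then 366 − d days at the second rate.
$984,000 × [2.9%·d + 0.9%·(366−d)] / 366 = $21,653.38
Solving gives d = 238, so the new rate took effect on 26 Aug 2020.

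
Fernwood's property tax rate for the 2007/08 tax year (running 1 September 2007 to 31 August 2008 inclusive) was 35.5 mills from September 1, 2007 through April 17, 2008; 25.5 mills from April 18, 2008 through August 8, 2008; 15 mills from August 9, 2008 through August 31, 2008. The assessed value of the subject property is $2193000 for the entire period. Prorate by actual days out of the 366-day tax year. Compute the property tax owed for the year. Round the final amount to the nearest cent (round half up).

$68255.63

September 1, 2007 – April 17, 2008: 230 days at 35.5 mills → $2193000 × 3.55% × 230/366 = $48923.0738
April 18 – August 8, 2008: 113 days at 25.5 mills → $2193000 × 2.55% × 113/366 = $17265.3811
August 9 – August 31, 2008: 23 days at 15 mills → $2193000 × 1.5% × 23/366 = $2067.1721
Total = $68255.6270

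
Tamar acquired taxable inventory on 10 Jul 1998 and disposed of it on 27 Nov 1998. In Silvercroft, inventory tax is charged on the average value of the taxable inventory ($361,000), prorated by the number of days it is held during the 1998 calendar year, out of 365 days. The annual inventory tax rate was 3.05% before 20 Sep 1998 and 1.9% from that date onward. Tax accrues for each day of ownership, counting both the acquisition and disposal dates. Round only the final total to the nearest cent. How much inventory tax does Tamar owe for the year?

$3,468.57

10 Jul – 19 Sep 1998: 72 days at 3.05% → $361,000 × 3.05% × 72/365 = $2,171.9342
20 Sep – 27 Nov 1998: 69 days at 1.9% → $361,000 × 1.9% × 69/365 = $1,296.6329
Total = $3,468.5671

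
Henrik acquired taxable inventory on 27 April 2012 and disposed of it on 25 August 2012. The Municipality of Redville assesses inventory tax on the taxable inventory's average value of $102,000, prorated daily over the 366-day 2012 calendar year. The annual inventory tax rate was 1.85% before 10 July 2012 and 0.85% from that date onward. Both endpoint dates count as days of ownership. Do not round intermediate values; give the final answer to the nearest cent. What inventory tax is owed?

$492.86

27 April – 9 July 2012: 74 days at 1.85% → $102,000 × 1.85% × 74/366 = $381.5246
10 July – 25 August 2012: 47 days at 0.85% → $102,000 × 0.85% × 47/366 = $111.3361
Total = $492.8607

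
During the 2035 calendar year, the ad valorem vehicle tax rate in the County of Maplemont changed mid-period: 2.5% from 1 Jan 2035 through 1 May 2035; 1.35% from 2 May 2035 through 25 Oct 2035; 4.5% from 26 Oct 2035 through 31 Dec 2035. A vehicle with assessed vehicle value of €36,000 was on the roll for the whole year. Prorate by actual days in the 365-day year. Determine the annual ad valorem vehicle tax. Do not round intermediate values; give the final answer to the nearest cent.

1 Jan – 1 May 2035: 121 days at 2.5% → €36,000 × 2.5% × 121/365 = €298.3562
2 May – 25 Oct 2035: 177 days at 1.35% → €36,000 × 1.35% × 177/365 = €235.6767
26 Oct – 31 Dec 2035: 67 days at 4.5% → €36,000 × 4.5% × 67/365 = €297.3699
Total = €831.4027

€831.40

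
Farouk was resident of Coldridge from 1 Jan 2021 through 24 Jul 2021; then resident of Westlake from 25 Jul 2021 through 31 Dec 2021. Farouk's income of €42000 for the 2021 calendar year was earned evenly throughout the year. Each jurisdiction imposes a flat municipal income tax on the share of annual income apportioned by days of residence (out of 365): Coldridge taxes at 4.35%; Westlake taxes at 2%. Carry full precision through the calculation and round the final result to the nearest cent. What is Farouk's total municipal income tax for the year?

€1394.34

Coldridge, 1 Jan – 24 Jul 2021: 205 days → €42000 × 4.35% × 205/365 = €1026.1233
Westlake, 25 Jul – 31 Dec 2021: 160 days → €42000 × 2% × 160/365 = €368.2192
Total = €1394.3425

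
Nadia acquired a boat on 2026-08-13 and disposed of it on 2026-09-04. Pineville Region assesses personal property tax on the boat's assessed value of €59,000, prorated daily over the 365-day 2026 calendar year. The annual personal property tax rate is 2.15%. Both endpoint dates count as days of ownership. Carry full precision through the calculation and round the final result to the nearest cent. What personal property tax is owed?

Days held (2026-08-13 to 2026-09-04): 23 out of 365
Tax = €59,000 × 2.15% × 23/365 = €79.9329

€79.93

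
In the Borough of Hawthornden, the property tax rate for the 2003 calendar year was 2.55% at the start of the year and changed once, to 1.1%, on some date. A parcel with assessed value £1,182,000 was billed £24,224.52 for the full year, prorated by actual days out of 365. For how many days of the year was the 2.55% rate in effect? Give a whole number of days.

239 days

Let d = days at the first rate; then 365 − d days at the second rate.
£1,182,000 × [2.55%·d + 1.1%·(365−d)] / 365 = £24,224.52
Solving gives d = 239, so the new rate took effect on 28 August 2003.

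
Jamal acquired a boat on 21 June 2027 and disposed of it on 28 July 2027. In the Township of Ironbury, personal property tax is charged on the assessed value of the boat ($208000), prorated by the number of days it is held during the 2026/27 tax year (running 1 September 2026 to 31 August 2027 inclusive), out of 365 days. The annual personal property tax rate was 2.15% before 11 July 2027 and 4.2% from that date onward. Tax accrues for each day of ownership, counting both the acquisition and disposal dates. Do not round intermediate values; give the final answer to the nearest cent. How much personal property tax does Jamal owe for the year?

$675.86

21 June – 10 July 2027: 20 days at 2.15% → $208000 × 2.15% × 20/365 = $245.0411
11 July – 28 July 2027: 18 days at 4.2% → $208000 × 4.2% × 18/365 = $430.8164
Total = $675.8575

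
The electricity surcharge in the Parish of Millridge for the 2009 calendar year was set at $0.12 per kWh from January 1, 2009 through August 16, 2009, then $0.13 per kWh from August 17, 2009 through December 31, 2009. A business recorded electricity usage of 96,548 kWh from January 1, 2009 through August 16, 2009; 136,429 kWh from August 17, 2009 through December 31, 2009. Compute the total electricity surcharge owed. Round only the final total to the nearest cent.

January 1 – August 16, 2009: 96,548 kWh at $0.12/kWh → $11,585.76
August 17 – December 31, 2009: 136,429 kWh at $0.13/kWh → $17,735.77

$29,321.53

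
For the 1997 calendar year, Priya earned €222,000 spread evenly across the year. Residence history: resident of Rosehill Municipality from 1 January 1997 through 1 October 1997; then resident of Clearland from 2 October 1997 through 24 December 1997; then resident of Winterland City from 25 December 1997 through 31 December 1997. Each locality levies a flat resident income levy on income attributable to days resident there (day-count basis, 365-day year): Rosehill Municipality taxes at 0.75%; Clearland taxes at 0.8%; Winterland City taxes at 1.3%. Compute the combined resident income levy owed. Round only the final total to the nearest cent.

Rosehill Municipality, 1 January – 1 October 1997: 274 days → €222,000 × 0.75% × 274/365 = €1,249.8904
Clearland, 2 October – 24 December 1997: 84 days → €222,000 × 0.8% × 84/365 = €408.7233
Winterland City, 25 December – 31 December 1997: 7 days → €222,000 × 1.3% × 7/365 = €55.3479
Total = €1,713.9616

€1,713.96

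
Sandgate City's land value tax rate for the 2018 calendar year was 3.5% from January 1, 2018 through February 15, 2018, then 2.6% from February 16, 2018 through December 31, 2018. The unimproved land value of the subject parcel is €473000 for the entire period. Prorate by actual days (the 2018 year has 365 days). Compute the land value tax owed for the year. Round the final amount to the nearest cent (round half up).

€12834.50

January 1 – February 15, 2018: 46 days at 3.5% → €473000 × 3.5% × 46/365 = €2086.3836
February 16 – December 31, 2018: 319 days at 2.6% → €473000 × 2.6% × 319/365 = €10748.1151
Total = €12834.4986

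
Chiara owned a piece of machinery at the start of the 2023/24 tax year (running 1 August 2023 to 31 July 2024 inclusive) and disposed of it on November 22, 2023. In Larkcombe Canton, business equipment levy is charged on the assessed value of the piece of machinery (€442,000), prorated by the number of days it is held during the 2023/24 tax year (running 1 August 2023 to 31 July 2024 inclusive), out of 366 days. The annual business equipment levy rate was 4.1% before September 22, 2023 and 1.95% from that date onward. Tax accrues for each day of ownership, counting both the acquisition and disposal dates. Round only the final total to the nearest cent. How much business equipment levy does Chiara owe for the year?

August 1 – September 21, 2023: 52 days at 4.1% → €442,000 × 4.1% × 52/366 = €2,574.7104
September 22 – November 22, 2023: 62 days at 1.95% → €442,000 × 1.95% × 62/366 = €1,460.0492
Total = €4,034.7596

€4,034.76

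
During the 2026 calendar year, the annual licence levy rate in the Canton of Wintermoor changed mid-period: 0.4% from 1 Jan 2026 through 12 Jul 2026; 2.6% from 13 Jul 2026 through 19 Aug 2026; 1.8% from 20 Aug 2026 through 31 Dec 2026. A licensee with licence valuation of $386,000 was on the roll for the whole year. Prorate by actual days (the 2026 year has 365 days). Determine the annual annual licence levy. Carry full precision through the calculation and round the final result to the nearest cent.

1 Jan – 12 Jul 2026: 193 days at 0.4% → $386,000 × 0.4% × 193/365 = $816.4164
13 Jul – 19 Aug 2026: 38 days at 2.6% → $386,000 × 2.6% × 38/365 = $1,044.8438
20 Aug – 31 Dec 2026: 134 days at 1.8% → $386,000 × 1.8% × 134/365 = $2,550.7726
Total = $4,412.0329

$4,412.03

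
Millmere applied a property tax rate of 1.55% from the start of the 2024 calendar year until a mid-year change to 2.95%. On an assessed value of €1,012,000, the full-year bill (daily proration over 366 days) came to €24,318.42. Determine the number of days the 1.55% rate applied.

Let d = days at the first rate; then 366 − d days at the second rate.
€1,012,000 × [1.55%·d + 2.95%·(366−d)] / 366 = €24,318.42
Solving gives d = 143, so the new rate took effect on 23 May 2024.

143 days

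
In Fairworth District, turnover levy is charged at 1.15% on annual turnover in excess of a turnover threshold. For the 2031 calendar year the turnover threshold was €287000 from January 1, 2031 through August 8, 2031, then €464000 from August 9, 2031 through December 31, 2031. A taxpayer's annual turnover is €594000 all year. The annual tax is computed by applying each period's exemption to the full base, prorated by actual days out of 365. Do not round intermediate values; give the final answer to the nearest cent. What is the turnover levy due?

€2721.88

January 1 – August 8, 2031: 220 days, exemption €287000 → (€594000 − €287000) × 1.15% × 220/365 = €2127.9726
August 9 – December 31, 2031: 145 days, exemption €464000 → (€594000 − €464000) × 1.15% × 145/365 = €593.9041
Total = €2721.8767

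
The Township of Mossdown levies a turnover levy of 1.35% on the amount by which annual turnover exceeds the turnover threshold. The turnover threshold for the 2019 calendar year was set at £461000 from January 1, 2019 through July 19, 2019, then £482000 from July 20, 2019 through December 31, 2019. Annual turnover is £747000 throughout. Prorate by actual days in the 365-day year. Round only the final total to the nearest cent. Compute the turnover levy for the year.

January 1 – July 19, 2019: 200 days, exemption £461000 → (£747000 − £461000) × 1.35% × 200/365 = £2115.6164
July 20 – December 31, 2019: 165 days, exemption £482000 → (£747000 − £482000) × 1.35% × 165/365 = £1617.2260
Total = £3732.8425

£3732.84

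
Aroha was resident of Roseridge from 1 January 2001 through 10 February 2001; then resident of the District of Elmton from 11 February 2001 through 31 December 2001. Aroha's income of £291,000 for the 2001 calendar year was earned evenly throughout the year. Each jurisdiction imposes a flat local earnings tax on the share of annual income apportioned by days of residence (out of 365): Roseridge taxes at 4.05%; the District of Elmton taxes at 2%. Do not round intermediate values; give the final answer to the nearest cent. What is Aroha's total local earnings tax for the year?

Roseridge, 1 January – 10 February 2001: 41 days → £291,000 × 4.05% × 41/365 = £1,323.8507
The District of Elmton, 11 February – 31 December 2001: 324 days → £291,000 × 2% × 324/365 = £5,166.2466
Total = £6,490.0973

£6,490.10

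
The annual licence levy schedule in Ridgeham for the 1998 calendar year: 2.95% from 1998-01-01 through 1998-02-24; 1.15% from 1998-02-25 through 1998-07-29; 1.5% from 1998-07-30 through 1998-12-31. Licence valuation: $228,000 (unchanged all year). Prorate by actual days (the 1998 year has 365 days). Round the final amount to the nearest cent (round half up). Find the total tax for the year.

1998-01-01 to 1998-02-24: 55 days at 2.95% → $228,000 × 2.95% × 55/365 = $1,013.5068
1998-02-25 to 1998-07-29: 155 days at 1.15% → $228,000 × 1.15% × 155/365 = $1,113.4521
1998-07-30 to 1998-12-31: 155 days at 1.5% → $228,000 × 1.5% × 155/365 = $1,452.3288
Total = $3,579.2877

$3,579.29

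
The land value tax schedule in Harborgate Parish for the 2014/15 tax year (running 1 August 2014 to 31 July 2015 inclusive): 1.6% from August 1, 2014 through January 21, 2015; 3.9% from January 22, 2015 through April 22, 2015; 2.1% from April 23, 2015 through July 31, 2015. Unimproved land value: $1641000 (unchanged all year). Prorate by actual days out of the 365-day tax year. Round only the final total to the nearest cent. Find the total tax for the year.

$37913.84

August 1, 2014 – January 21, 2015: 174 days at 1.6% → $1641000 × 1.6% × 174/365 = $12516.5589
January 22 – April 22, 2015: 91 days at 3.9% → $1641000 × 3.9% × 91/365 = $15955.9151
April 23 – July 31, 2015: 100 days at 2.1% → $1641000 × 2.1% × 100/365 = $9441.3699
Total = $37913.8438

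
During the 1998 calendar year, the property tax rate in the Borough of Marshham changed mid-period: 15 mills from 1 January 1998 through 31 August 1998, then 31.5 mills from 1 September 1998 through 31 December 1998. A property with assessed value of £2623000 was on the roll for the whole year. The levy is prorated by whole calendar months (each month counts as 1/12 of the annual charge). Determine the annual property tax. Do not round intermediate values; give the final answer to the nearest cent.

£53771.50

1 January – 31 August 1998: 8 months at 15 mills → £2623000 × 1.5% × 8/12 = £26230.0000
1 September – 31 December 1998: 4 months at 31.5 mills → £2623000 × 3.15% × 4/12 = £27541.5000
Total = £53771.5000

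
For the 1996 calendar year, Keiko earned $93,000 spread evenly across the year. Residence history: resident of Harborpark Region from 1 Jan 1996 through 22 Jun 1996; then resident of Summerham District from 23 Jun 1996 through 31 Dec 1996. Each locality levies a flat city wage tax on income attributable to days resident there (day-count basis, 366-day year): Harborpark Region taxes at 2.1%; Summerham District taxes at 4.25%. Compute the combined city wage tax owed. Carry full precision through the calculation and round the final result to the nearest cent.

Harborpark Region, 1 Jan – 22 Jun 1996: 174 days → $93,000 × 2.1% × 174/366 = $928.4754
Summerham District, 23 Jun – 31 Dec 1996: 192 days → $93,000 × 4.25% × 192/366 = $2,073.4426
Total = $3,001.9180

$3,001.92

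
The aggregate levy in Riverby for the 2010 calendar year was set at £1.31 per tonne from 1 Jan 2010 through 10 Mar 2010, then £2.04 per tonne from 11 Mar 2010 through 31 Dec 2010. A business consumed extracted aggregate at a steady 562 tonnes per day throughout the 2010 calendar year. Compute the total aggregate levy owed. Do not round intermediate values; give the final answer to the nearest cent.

£390,157.26

1 Jan – 10 Mar 2010: 69 days × 562 tonnes/day = 38,778 tonnes at £1.31/tonne → £50,799.18
11 Mar – 31 Dec 2010: 296 days × 562 tonnes/day = 166,352 tonnes at £2.04/tonne → £339,358.08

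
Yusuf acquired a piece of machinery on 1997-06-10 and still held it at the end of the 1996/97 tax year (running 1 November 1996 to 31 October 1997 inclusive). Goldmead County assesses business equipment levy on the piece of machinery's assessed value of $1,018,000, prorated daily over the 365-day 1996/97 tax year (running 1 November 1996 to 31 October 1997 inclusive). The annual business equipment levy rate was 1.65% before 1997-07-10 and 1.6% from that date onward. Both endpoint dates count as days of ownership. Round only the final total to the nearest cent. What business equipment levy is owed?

$6,467.79

1997-06-10 to 1997-07-09: 30 days at 1.65% → $1,018,000 × 1.65% × 30/365 = $1,380.5753
1997-07-10 to 1997-10-31: 114 days at 1.6% → $1,018,000 × 1.6% × 114/365 = $5,087.2110
Total = $6,467.7863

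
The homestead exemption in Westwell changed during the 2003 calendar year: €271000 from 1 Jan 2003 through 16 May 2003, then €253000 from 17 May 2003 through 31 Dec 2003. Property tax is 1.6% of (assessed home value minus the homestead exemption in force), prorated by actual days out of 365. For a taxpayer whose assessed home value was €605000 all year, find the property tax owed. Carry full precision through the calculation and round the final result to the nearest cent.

€5524.69

1 Jan – 16 May 2003: 136 days, exemption €271000 → (€605000 − €271000) × 1.6% × 136/365 = €1991.1890
17 May – 31 Dec 2003: 229 days, exemption €253000 → (€605000 − €253000) × 1.6% × 229/365 = €3533.5014
Total = €5524.6904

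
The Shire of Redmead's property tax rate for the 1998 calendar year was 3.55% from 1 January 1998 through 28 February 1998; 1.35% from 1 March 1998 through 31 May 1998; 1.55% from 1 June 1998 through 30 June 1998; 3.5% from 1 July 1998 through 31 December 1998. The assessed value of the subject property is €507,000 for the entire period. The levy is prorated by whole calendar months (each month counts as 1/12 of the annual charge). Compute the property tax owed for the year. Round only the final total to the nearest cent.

1 January – 28 February 1998: 2 months at 3.55% → €507,000 × 3.55% × 2/12 = €2,999.7500
1 March – 31 May 1998: 3 months at 1.35% → €507,000 × 1.35% × 3/12 = €1,711.1250
1 June – 30 June 1998: 1 month at 1.55% → €507,000 × 1.55% × 1/12 = €654.8750
1 July – 31 December 1998: 6 months at 3.5% → €507,000 × 3.5% × 6/12 = €8,872.5000
Total = €14,238.2500

€14,238.25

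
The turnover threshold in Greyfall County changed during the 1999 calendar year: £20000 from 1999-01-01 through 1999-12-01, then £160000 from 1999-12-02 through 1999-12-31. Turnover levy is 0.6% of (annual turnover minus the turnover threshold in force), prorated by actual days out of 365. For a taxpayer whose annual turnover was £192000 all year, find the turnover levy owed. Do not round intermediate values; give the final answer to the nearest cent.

£962.96

1999-01-01 to 1999-12-01: 335 days, exemption £20000 → (£192000 − £20000) × 0.6% × 335/365 = £947.1781
1999-12-02 to 1999-12-31: 30 days, exemption £160000 → (£192000 − £160000) × 0.6% × 30/365 = £15.7808
Total = £962.9589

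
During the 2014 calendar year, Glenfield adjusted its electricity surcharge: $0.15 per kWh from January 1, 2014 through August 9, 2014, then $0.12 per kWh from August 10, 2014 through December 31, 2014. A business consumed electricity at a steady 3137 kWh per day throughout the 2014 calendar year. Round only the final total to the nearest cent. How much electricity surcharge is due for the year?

January 1 – August 9, 2014: 221 days × 3137 kWh/day = 693,277 kWh at $0.15/kWh → $103,991.55
August 10 – December 31, 2014: 144 days × 3137 kWh/day = 451,728 kWh at $0.12/kWh → $54,207.36

$158,198.91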